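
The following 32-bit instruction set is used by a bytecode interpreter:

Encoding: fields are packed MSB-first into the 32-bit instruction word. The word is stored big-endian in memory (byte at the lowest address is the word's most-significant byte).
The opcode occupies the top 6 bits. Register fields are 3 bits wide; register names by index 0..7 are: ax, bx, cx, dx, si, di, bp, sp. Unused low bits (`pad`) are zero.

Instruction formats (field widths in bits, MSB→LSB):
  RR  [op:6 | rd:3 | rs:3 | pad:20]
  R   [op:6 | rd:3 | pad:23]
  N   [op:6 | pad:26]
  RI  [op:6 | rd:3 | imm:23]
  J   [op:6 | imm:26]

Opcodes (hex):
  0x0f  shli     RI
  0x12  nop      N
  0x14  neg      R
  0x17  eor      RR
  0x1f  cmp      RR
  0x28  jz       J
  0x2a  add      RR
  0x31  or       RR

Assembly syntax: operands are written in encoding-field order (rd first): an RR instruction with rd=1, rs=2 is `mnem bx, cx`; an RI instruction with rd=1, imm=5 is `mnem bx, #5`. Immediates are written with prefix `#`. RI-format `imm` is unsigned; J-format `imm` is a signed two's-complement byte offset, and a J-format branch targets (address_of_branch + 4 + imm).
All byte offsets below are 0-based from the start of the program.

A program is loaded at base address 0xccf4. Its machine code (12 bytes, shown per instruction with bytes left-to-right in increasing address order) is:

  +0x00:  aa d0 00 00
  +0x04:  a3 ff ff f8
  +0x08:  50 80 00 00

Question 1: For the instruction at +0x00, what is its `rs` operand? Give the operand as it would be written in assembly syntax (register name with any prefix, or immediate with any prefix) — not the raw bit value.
+0x00: aa d0 00 00 ⇒ word 0xaad00000 (big)
  op=0xaad00000>>26=0x2a ⇒ add (RR)
  [25:23] rd=5 = di
  [22:20] rs=5 = di

di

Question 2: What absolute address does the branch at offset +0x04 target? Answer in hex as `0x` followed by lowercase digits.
@+04  big-endian(a3 ff ff f8) = 0xa3fffff8
  op=0xa3fffff8>>26=0x28 ⇒ jz (J)
  imm: (w>>0)&0x3ffffff=0x3fffff8 (s26→-8) → #-8
  target = base 0xccf4 + off 0x04 + 4 + imm -8 = 0xccf4

0xccf4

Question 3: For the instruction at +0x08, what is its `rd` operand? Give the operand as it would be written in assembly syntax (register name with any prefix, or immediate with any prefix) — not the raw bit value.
bx

+0x08: 50 80 00 00 ⇒ word 0x50800000 (big)
  top 6b → 0x14 → neg [R]
  rd: (w>>23)&0x7=0x1 → bx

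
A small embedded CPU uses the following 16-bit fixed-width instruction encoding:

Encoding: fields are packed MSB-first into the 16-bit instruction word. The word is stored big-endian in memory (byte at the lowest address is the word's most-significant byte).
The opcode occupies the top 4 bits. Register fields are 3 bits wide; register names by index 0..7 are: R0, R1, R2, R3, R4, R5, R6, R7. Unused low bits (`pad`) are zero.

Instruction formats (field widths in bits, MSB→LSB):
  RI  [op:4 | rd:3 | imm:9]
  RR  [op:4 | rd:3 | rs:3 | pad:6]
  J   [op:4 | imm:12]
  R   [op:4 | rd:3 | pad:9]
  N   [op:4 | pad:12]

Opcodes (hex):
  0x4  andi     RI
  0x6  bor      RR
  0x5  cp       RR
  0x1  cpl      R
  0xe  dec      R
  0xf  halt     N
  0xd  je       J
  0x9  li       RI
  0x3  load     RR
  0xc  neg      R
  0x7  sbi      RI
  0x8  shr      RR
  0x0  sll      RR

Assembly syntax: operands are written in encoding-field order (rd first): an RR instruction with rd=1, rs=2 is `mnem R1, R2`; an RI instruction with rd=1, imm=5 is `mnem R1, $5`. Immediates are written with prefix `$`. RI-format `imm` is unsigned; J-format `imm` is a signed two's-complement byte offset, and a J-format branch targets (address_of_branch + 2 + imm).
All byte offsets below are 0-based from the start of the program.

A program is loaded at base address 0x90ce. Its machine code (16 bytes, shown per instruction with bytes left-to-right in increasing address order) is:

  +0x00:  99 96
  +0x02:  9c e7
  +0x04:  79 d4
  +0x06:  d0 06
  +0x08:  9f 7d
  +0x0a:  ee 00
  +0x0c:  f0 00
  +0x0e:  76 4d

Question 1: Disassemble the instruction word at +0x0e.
off 0x0e: read 76 4d as big → 0x764d
  op=0x764d>>12=0x7 ⇒ sbi (RI)
  rd@[11:9]=0x3 ⇒ R3
  imm@[8:0]=0x4d ⇒ $77

sbi R3, $77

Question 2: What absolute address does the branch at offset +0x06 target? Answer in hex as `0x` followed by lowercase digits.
0x90dc

off 0x06: read d0 06 as big → 0xd006
  top 4b → 0xd → je [J]
  imm: (w>>0)&0xfff=0x6 → $6
  target = base 0x90ce + off 0x06 + 2 + imm 6 = 0x90dc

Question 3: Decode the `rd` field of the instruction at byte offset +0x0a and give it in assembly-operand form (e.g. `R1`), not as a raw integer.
R7

off 0x0a: read ee 00 as big → 0xee00
  op=0xee00>>12=0xe ⇒ dec (R)
  [11:9] rd=7 = R7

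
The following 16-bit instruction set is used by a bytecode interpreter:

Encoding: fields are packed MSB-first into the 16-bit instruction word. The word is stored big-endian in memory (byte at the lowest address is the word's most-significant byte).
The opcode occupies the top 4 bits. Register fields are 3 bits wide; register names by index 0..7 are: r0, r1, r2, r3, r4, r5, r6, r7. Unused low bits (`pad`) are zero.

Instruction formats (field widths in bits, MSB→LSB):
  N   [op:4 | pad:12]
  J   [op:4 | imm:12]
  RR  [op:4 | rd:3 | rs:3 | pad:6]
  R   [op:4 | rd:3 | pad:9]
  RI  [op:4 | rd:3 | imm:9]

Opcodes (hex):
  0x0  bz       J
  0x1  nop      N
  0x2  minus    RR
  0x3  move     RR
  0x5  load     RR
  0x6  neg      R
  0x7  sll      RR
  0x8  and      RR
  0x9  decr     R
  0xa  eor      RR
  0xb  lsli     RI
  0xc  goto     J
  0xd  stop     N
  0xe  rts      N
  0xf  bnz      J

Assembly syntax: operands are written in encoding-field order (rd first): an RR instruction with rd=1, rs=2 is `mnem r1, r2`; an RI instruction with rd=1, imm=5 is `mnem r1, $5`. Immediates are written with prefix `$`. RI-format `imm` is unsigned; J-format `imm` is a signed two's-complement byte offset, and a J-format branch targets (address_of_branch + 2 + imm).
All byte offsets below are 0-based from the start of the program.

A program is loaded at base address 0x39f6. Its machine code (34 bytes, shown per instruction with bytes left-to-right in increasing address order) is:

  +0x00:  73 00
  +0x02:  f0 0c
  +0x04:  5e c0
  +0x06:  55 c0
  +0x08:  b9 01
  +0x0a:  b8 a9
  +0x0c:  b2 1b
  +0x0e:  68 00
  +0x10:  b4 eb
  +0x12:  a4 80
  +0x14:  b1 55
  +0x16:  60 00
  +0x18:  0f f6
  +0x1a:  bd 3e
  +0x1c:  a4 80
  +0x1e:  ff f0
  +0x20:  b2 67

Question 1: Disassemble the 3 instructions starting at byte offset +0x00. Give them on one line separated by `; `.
sll r1, r4; bnz $12; load r7, r3

off 0x00: read 73 00 as big → 0x7300
  opcode bits[15:12]=0x7: sll/RR
  [11:9] rd=1 = r1
  [8:6] rs=4 = r4
off 0x02: read f0 0c as big → 0xf00c
  opcode bits[15:12]=0xf: bnz/J
  [11:0] imm=12 = $12
off 0x04: read 5e c0 as big → 0x5ec0
  opcode bits[15:12]=0x5: load/RR
  [11:9] rd=7 = r7
  [8:6] rs=3 = r3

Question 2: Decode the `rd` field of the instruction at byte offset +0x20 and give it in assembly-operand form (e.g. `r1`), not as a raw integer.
r1

off 0x20: read b2 67 as big → 0xb267
  op=0xb267>>12=0xb ⇒ lsli (RI)
  rd@[11:9]=0x1 ⇒ r1
  imm@[8:0]=0x67 ⇒ $103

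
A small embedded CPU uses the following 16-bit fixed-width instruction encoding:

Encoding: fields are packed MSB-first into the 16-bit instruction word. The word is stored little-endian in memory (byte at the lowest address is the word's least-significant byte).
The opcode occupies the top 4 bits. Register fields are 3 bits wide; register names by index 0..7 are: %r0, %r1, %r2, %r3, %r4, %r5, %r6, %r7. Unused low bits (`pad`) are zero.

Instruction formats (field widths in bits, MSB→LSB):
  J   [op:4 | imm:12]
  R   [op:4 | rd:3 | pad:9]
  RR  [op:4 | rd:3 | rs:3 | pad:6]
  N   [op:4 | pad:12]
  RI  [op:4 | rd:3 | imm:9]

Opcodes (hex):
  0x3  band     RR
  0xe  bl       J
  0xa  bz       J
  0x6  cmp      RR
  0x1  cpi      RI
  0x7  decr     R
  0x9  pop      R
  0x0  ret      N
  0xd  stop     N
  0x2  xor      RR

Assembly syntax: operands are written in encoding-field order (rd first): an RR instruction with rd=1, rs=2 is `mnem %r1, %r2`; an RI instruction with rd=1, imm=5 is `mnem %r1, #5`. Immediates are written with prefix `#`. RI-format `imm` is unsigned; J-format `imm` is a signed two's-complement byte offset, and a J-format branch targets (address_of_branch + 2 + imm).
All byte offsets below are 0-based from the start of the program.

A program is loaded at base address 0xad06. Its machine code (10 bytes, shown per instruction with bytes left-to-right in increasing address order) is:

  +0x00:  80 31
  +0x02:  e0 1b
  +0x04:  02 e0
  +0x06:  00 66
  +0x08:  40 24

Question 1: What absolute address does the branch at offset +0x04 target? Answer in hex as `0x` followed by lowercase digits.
0xad0e

[04] 02 e0 → 0xe002
  op=0xe002>>12=0xe ⇒ bl (J)
  imm@[11:0]=0x2 ⇒ #2
  target = base 0xad06 + off 0x04 + 2 + imm 2 = 0xad0e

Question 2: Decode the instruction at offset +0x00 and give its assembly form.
band %r0, %r6

@+00  little-endian(80 31) = 0x3180
  top 4b → 0x3 → band [RR]
  rd@[11:9]=0x0 ⇒ %r0
  rs@[8:6]=0x6 ⇒ %r6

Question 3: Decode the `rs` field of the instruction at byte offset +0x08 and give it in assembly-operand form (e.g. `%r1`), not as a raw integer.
%r1

@+08  little-endian(40 24) = 0x2440
  op=0x2440>>12=0x2 ⇒ xor (RR)
  rd@[11:9]=0x2 ⇒ %r2
  rs@[8:6]=0x1 ⇒ %r1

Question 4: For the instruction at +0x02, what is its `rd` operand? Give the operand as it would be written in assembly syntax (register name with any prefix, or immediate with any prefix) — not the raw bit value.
[02] e0 1b → 0x1be0
  top 4b → 0x1 → cpi [RI]
  [11:9] rd=5 = %r5
  [8:0] imm=480 = #480

%r5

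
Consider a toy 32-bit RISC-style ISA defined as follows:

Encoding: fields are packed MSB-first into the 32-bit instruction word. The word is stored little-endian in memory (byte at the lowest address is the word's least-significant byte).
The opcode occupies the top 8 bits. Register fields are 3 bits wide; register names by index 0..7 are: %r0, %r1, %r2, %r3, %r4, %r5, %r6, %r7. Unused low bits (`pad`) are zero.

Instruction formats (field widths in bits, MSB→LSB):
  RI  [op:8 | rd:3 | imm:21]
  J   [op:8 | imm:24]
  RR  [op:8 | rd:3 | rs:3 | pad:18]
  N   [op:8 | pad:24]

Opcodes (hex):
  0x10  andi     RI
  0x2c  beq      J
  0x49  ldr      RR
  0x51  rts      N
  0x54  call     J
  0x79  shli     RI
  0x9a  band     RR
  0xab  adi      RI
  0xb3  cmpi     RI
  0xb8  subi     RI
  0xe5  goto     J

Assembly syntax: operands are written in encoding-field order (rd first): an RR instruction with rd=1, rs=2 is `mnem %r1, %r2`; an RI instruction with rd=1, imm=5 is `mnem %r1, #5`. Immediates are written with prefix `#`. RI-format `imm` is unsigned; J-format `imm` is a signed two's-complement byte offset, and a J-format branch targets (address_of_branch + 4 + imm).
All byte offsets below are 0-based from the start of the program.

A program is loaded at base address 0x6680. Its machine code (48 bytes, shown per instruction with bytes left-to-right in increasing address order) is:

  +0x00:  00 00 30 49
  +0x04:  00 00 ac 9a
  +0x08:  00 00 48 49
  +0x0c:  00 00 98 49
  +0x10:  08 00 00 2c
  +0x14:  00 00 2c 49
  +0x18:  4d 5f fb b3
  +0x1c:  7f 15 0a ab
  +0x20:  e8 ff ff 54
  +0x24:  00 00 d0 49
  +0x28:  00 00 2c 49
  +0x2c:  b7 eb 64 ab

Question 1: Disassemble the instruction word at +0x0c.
[0c] 00 00 98 49 → 0x49980000
  op=0x49980000>>24=0x49 ⇒ ldr (RR)
  [23:21] rd=4 = %r4
  [20:18] rs=6 = %r6

ldr %r4, %r6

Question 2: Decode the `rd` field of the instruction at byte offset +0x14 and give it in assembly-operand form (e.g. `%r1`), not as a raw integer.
%r1

[14] 00 00 2c 49 → 0x492c0000
  top 8b → 0x49 → ldr [RR]
  rd: (w>>21)&0x7=0x1 → %r1
  rs: (w>>18)&0x7=0x3 → %r3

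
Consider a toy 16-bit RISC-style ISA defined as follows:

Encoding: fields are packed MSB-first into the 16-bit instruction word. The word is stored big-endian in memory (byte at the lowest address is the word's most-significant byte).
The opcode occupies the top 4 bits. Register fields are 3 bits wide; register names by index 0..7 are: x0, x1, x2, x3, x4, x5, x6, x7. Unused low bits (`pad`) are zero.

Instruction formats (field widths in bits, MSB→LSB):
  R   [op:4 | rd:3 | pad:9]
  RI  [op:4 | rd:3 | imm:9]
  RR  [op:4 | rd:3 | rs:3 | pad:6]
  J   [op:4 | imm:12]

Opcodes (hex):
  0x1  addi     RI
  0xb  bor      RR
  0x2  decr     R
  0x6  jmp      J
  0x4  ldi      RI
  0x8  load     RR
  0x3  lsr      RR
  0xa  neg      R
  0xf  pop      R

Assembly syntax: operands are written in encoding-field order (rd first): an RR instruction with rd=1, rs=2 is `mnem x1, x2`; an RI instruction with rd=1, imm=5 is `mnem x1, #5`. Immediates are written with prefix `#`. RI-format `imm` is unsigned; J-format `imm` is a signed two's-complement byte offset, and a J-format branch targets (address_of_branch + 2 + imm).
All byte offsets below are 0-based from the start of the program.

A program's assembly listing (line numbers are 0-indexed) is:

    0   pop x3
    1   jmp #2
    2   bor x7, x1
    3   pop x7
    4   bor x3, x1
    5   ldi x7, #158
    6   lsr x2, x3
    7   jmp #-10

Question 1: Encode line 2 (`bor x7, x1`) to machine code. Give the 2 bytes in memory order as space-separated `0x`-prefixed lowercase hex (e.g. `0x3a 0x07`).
line 2 (bor): pack op=0xb:4|rd=7:3|rs=1:3|pad=0:6 = 0xbe40; big→ be 40

0xbe 0x40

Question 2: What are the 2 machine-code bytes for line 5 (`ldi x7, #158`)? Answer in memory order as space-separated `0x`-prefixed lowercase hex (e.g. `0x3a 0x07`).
0x4e 0x9e

5. ldi fields op=0x4:4|rd=7:3|imm=158:9 → word 4e9eh → 4e 9e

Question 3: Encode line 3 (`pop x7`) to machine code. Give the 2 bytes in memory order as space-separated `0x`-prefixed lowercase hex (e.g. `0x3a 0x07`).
line 3 (pop): pack op=0xf:4|rd=7:3|pad=0:9 = 0xfe00; big→ fe 00

0xfe 0x00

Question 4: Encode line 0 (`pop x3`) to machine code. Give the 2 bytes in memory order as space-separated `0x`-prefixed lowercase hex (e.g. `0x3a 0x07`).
L0: pop op=0xf:4|rd=3:3|pad=0:9 ⇒ 0xf600 ⇒ big f6 00

0xf6 0x00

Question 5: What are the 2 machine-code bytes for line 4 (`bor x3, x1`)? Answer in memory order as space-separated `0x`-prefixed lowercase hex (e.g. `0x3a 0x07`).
0xb6 0x40

line 4 (bor): pack op=0xb:4|rd=3:3|rs=1:3|pad=0:6 = 0xb640; big→ b6 40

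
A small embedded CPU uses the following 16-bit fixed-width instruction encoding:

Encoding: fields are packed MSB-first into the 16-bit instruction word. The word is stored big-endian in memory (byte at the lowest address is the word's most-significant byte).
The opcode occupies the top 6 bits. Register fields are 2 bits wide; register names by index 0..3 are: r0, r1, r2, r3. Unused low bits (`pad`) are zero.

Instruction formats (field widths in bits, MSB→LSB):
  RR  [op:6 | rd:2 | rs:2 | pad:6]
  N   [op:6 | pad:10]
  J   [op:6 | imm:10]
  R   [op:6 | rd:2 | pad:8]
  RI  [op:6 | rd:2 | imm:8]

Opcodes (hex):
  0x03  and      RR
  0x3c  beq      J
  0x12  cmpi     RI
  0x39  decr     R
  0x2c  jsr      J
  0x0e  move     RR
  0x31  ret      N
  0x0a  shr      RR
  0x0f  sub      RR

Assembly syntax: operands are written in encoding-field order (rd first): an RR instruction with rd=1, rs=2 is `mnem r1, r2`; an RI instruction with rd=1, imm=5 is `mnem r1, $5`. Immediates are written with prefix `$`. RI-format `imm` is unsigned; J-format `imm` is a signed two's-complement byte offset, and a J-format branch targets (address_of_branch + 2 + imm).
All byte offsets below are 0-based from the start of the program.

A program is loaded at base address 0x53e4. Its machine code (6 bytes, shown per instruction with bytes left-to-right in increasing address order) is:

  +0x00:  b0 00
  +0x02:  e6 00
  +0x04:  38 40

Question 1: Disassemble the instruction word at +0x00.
jsr $0

+0x00: b0 00 ⇒ word 0xb000 (big)
  opcode bits[15:10]=0x2c: jsr/J
  imm@[9:0]=0x0 ⇒ $0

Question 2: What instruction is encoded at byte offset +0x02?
decr r2

[02] e6 00 → 0xe600
  top 6b → 0x39 → decr [R]
  [9:8] rd=2 = r2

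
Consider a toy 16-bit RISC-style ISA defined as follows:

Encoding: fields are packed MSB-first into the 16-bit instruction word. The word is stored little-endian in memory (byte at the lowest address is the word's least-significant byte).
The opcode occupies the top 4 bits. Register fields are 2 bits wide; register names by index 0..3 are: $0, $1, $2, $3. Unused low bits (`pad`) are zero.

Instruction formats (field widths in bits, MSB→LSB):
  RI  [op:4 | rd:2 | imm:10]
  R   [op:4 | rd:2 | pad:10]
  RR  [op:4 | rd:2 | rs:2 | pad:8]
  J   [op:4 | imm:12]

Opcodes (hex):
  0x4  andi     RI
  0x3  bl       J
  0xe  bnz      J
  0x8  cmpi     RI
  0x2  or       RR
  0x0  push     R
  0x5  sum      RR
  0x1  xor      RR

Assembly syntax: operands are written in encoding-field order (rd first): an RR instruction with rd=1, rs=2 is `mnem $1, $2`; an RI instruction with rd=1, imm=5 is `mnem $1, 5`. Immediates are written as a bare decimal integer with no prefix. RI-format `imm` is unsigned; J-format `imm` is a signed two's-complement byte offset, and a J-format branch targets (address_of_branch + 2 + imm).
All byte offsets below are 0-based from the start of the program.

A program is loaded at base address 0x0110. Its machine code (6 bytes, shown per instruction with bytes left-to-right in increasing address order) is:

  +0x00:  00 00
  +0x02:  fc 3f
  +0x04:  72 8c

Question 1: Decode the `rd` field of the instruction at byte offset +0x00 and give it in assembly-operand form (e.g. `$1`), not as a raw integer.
$0

[00] 00 00 → 0x0000
  opcode bits[15:12]=0x0: push/R
  rd: (w>>10)&0x3=0x0 → $0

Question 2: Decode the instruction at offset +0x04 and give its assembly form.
cmpi $3, 114

[04] 72 8c → 0x8c72
  op=0x8c72>>12=0x8 ⇒ cmpi (RI)
  rd: (w>>10)&0x3=0x3 → $3
  imm: (w>>0)&0x3ff=0x72 → 114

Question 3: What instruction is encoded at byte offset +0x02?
off 0x02: read fc 3f as little → 0x3ffc
  top 4b → 0x3 → bl [J]
  imm@[11:0]=0xffc (s12→-4) ⇒ -4

bl -4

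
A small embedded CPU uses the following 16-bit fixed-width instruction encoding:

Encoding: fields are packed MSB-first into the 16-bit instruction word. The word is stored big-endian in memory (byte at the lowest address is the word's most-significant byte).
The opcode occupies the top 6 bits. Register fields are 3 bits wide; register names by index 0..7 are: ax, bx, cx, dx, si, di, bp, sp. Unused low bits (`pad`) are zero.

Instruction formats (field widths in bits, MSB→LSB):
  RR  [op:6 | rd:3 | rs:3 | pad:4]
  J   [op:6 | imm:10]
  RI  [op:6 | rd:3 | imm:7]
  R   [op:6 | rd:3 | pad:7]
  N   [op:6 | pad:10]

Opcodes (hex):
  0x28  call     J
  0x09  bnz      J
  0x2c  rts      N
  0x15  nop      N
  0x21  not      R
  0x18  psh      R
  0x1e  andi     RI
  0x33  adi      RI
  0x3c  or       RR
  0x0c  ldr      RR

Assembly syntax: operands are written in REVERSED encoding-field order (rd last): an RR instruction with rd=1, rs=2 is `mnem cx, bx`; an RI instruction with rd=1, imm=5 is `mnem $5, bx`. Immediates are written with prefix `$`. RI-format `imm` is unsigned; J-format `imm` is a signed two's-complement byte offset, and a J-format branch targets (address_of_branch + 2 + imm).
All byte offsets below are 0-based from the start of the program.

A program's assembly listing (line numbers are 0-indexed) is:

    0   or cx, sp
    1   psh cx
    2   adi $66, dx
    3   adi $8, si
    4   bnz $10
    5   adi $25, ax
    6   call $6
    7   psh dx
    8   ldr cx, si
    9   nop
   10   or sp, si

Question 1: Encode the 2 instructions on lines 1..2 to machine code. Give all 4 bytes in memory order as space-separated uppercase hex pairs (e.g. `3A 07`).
L1: psh op=0x18:6|rd=2:3|pad=0:7 ⇒ 0x6100 ⇒ big 61 00
L2: adi op=0x33:6|rd=3:3|imm=66:7 ⇒ 0xcdc2 ⇒ big cd c2

61 00 CD C2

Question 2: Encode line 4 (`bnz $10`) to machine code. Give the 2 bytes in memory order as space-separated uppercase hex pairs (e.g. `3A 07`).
4. bnz fields op=0x9:6|imm=10:10 → word 240ah → 24 0a

24 0A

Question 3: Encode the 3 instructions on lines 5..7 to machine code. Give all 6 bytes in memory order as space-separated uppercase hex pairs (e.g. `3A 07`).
line 5 (adi): pack op=0x33:6|rd=0:3|imm=25:7 = 0xcc19; big→ cc 19
line 6 (call): pack op=0x28:6|imm=6:10 = 0xa006; big→ a0 06
line 7 (psh): pack op=0x18:6|rd=3:3|pad=0:7 = 0x6180; big→ 61 80

CC 19 A0 06 61 80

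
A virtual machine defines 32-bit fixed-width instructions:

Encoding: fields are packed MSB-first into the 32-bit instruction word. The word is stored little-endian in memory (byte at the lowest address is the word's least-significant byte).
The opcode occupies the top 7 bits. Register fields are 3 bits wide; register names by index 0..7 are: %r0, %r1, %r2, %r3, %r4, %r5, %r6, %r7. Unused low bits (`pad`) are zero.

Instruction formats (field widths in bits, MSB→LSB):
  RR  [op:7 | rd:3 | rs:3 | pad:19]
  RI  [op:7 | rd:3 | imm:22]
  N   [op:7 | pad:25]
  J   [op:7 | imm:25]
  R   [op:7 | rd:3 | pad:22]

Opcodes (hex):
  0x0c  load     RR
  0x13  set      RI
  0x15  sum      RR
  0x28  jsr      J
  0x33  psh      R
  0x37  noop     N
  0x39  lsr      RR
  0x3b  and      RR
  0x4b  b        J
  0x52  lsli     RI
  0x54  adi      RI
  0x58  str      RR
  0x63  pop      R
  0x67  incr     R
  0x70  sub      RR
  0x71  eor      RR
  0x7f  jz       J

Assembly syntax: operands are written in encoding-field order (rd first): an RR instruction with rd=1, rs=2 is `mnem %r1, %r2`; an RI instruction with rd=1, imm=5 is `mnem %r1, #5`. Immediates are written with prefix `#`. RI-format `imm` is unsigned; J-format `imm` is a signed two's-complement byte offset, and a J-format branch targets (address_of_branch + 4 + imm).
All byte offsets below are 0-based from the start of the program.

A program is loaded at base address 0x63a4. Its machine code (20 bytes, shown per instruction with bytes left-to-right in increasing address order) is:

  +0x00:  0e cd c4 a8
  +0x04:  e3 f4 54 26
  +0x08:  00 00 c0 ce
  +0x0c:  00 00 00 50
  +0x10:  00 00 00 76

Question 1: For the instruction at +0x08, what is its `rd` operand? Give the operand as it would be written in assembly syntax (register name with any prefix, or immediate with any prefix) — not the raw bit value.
off 0x08: read 00 00 c0 ce as little → 0xcec00000
  op=0xcec00000>>25=0x67 ⇒ incr (R)
  rd@[24:22]=0x3 ⇒ %r3

%r3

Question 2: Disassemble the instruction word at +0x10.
@+10  little-endian(00 00 00 76) = 0x76000000
  op=0x76000000>>25=0x3b ⇒ and (RR)
  rd@[24:22]=0x0 ⇒ %r0
  rs@[21:19]=0x0 ⇒ %r0

and %r0, %r0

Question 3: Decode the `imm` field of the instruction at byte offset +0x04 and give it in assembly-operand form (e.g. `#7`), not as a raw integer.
#1373411

[04] e3 f4 54 26 → 0x2654f4e3
  op=0x2654f4e3>>25=0x13 ⇒ set (RI)
  [24:22] rd=1 = %r1
  [21:0] imm=1373411 = #1373411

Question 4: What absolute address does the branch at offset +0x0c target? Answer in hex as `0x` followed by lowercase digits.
off 0x0c: read 00 00 00 50 as little → 0x50000000
  opcode bits[31:25]=0x28: jsr/J
  [24:0] imm=0 = #0
  target = base 0x63a4 + off 0x0c + 4 + imm 0 = 0x63b4

0x63b4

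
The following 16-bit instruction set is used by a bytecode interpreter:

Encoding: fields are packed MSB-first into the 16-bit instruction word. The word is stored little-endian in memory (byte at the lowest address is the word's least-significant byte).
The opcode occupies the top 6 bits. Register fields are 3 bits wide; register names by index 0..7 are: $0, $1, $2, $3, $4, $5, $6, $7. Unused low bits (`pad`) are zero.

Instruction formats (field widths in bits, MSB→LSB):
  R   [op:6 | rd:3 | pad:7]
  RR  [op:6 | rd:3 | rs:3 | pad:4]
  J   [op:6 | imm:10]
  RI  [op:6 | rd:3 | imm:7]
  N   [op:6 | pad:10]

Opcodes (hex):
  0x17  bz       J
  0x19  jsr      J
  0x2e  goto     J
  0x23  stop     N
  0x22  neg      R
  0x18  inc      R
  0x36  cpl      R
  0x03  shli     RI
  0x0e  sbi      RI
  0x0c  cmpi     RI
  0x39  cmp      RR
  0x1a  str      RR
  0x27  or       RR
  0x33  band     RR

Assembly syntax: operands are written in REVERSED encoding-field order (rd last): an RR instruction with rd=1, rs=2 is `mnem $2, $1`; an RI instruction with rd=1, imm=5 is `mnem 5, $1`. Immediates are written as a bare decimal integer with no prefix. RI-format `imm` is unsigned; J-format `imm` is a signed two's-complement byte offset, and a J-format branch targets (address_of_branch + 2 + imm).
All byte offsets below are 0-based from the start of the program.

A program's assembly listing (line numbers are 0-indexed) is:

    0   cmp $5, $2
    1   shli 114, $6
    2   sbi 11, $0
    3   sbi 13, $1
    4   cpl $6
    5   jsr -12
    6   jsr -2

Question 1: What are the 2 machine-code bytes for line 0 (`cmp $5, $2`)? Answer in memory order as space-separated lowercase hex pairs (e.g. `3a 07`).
50 e5

line 0 (cmp): pack op=0x39:6|rd=2:3|rs=5:3|pad=0:4 = 0xe550; little→ 50 e5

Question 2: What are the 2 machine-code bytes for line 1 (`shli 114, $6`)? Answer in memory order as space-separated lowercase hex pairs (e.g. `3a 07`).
line 1 (shli): pack op=0x3:6|rd=6:3|imm=114:7 = 0x0f72; little→ 72 0f

72 0f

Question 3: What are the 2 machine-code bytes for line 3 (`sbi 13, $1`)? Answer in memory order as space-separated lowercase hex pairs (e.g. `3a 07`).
3. sbi fields op=0xe:6|rd=1:3|imm=13:7 → word 388dh → 8d 38

8d 38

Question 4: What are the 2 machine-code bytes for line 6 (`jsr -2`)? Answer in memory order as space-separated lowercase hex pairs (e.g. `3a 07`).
fe 67

6. jsr fields op=0x19:6|imm=-2:10 → word 67feh → fe 67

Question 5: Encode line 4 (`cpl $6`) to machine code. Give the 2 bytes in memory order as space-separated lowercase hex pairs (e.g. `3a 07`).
line 4 (cpl): pack op=0x36:6|rd=6:3|pad=0:7 = 0xdb00; little→ 00 db

00 db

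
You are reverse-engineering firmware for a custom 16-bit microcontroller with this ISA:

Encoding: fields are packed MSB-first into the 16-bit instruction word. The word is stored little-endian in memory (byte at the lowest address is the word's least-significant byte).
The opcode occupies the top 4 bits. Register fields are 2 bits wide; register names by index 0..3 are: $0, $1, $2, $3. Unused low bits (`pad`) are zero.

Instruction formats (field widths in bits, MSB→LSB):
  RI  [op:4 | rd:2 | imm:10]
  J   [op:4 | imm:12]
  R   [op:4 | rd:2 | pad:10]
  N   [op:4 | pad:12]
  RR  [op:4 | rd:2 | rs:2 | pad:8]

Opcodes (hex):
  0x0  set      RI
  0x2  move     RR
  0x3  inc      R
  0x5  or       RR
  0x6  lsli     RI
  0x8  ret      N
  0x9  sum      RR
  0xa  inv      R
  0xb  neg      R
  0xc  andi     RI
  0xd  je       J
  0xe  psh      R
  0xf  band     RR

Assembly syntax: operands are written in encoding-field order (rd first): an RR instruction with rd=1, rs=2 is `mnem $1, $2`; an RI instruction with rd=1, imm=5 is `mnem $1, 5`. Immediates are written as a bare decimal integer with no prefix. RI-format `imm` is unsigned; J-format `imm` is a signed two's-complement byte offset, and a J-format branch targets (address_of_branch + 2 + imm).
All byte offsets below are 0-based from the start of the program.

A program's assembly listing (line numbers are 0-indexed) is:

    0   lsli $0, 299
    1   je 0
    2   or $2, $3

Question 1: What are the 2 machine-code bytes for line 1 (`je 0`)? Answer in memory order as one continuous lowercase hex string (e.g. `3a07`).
00d0

line 1 (je): pack op=0xd:4|imm=0:12 = 0xd000; little→ 00 d0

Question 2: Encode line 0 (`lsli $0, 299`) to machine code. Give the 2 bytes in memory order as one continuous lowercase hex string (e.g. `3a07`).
2b61

line 0 (lsli): pack op=0x6:4|rd=0:2|imm=299:10 = 0x612b; little→ 2b 61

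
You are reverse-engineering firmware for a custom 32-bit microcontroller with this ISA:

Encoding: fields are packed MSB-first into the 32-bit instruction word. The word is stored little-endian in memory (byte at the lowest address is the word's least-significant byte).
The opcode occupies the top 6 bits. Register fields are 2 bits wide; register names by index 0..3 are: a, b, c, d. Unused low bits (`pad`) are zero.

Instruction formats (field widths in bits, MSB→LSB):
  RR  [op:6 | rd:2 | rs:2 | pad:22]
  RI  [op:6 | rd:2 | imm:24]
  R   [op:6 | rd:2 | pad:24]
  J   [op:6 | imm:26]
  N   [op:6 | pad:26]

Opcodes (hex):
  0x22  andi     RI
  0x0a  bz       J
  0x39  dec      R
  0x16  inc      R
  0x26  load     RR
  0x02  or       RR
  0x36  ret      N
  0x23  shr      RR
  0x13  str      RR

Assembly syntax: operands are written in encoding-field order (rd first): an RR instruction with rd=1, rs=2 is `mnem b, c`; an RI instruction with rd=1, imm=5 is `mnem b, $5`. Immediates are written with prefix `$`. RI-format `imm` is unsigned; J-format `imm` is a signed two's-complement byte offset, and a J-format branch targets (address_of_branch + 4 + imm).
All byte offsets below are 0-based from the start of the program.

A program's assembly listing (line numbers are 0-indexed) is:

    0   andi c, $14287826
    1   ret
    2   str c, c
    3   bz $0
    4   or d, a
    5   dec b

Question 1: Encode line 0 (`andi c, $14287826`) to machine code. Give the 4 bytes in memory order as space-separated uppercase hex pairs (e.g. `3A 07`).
0. andi fields op=0x22:6|rd=2:2|imm=14287826:24 → word 8ada03d2h → d2 03 da 8a

D2 03 DA 8A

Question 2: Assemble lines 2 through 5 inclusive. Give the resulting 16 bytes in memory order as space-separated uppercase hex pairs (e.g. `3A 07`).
00 00 80 4E 00 00 00 28 00 00 00 0B 00 00 00 E5

line 2 (str): pack op=0x13:6|rd=2:2|rs=2:2|pad=0:22 = 0x4e800000; little→ 00 00 80 4e
line 3 (bz): pack op=0xa:6|imm=0:26 = 0x28000000; little→ 00 00 00 28
line 4 (or): pack op=0x2:6|rd=3:2|rs=0:2|pad=0:22 = 0x0b000000; little→ 00 00 00 0b
line 5 (dec): pack op=0x39:6|rd=1:2|pad=0:24 = 0xe5000000; little→ 00 00 00 e5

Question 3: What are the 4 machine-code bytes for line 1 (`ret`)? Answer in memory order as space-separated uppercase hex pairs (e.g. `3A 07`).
00 00 00 D8

line 1 (ret): pack op=0x36:6|pad=0:26 = 0xd8000000; little→ 00 00 00 d8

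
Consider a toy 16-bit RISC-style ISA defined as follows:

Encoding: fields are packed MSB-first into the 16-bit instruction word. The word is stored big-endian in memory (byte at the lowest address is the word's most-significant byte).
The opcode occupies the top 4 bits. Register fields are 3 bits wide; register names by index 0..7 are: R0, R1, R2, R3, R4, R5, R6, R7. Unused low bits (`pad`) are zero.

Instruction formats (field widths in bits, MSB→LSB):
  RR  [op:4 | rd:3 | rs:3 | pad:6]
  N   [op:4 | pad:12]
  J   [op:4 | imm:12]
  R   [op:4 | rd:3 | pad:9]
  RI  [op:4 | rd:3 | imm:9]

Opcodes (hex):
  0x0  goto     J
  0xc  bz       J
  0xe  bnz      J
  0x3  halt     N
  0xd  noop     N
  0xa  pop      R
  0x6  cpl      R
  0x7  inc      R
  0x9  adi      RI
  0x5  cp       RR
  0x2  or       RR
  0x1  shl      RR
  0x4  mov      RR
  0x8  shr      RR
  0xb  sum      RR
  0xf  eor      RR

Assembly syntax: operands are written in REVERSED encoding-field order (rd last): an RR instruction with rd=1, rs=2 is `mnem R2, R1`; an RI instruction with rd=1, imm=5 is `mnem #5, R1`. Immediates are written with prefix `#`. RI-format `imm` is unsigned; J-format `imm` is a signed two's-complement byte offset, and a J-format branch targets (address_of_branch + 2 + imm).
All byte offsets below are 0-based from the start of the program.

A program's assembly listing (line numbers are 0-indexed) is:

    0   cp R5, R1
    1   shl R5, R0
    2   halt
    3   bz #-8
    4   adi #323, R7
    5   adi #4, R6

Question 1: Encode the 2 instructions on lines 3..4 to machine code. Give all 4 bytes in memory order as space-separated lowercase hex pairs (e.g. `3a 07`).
cf f8 9f 43

line 3 (bz): pack op=0xc:4|imm=-8:12 = 0xcff8; big→ cf f8
line 4 (adi): pack op=0x9:4|rd=7:3|imm=323:9 = 0x9f43; big→ 9f 43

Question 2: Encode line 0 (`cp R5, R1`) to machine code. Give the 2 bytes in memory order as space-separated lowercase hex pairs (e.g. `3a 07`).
53 40

L0: cp op=0x5:4|rd=1:3|rs=5:3|pad=0:6 ⇒ 0x5340 ⇒ big 53 40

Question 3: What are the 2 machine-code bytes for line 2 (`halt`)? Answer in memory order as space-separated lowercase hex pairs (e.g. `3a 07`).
30 00

line 2 (halt): pack op=0x3:4|pad=0:12 = 0x3000; big→ 30 00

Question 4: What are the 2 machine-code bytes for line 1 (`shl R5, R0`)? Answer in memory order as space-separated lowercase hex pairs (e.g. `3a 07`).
1. shl fields op=0x1:4|rd=0:3|rs=5:3|pad=0:6 → word 1140h → 11 40

11 40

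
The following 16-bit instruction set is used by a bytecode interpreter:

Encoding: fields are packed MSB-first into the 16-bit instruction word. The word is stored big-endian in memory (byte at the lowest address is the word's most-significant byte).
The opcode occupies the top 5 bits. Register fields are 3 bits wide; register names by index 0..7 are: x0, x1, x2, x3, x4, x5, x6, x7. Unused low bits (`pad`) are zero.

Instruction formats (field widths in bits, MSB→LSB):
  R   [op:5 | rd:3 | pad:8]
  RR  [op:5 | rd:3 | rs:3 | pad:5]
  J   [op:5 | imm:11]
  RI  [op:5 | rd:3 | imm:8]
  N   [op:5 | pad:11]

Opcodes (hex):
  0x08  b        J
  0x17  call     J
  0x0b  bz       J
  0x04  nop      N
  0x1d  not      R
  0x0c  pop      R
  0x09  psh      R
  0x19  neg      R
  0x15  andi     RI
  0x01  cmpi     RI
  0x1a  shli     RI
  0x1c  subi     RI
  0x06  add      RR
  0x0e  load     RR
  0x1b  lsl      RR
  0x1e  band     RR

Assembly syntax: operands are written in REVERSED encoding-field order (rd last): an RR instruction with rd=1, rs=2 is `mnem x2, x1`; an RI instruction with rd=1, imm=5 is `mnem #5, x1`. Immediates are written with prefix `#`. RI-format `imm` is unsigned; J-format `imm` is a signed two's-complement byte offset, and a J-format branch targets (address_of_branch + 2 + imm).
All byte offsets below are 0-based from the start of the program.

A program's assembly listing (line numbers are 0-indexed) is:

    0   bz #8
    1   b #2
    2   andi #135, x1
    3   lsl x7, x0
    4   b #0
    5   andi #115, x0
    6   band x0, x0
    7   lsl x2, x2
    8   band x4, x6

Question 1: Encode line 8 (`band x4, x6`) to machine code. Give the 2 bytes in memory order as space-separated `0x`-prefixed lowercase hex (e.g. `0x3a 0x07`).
0xf6 0x80

8. band fields op=0x1e:5|rd=6:3|rs=4:3|pad=0:5 → word f680h → f6 80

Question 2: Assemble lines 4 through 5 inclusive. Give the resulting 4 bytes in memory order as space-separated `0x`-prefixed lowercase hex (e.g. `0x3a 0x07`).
0x40 0x00 0xa8 0x73

L4: b op=0x8:5|imm=0:11 ⇒ 0x4000 ⇒ big 40 00
L5: andi op=0x15:5|rd=0:3|imm=115:8 ⇒ 0xa873 ⇒ big a8 73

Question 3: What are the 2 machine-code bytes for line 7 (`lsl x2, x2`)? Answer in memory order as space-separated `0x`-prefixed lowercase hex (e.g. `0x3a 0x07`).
line 7 (lsl): pack op=0x1b:5|rd=2:3|rs=2:3|pad=0:5 = 0xda40; big→ da 40

0xda 0x40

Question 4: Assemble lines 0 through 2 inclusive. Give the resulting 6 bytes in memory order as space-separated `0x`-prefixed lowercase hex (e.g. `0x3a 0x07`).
line 0 (bz): pack op=0xb:5|imm=8:11 = 0x5808; big→ 58 08
line 1 (b): pack op=0x8:5|imm=2:11 = 0x4002; big→ 40 02
line 2 (andi): pack op=0x15:5|rd=1:3|imm=135:8 = 0xa987; big→ a9 87

0x58 0x08 0x40 0x02 0xa9 0x87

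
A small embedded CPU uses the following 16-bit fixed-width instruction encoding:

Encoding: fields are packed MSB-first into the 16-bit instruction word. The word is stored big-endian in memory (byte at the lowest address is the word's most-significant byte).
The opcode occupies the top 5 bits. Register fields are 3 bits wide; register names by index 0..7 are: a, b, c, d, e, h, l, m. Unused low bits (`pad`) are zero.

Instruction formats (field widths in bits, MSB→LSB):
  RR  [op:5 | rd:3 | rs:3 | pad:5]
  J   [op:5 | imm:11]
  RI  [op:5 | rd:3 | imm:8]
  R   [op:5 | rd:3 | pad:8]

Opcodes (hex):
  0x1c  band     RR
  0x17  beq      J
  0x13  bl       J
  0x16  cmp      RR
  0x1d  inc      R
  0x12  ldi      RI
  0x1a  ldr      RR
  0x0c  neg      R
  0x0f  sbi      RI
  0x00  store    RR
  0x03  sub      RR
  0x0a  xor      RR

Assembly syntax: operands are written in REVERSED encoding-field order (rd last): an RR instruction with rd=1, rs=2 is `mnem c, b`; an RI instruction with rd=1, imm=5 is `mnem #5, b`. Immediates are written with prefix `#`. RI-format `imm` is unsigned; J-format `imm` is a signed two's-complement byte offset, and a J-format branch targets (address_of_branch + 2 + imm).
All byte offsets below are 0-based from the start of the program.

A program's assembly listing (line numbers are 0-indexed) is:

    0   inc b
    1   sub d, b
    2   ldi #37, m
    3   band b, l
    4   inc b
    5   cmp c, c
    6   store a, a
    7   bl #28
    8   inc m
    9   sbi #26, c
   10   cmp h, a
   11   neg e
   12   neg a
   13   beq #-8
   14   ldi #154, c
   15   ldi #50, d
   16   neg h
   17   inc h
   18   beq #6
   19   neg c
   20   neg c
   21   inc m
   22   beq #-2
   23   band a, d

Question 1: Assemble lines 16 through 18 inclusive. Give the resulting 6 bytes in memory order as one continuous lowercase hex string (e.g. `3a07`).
6500ed00b806

16. neg fields op=0xc:5|rd=5:3|pad=0:8 → word 6500h → 65 00
17. inc fields op=0x1d:5|rd=5:3|pad=0:8 → word ed00h → ed 00
18. beq fields op=0x17:5|imm=6:11 → word b806h → b8 06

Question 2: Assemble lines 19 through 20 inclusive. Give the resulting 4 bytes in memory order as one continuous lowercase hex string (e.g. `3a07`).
62006200

line 19 (neg): pack op=0xc:5|rd=2:3|pad=0:8 = 0x6200; big→ 62 00
line 20 (neg): pack op=0xc:5|rd=2:3|pad=0:8 = 0x6200; big→ 62 00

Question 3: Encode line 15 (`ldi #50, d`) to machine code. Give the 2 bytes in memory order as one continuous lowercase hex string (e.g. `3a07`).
line 15 (ldi): pack op=0x12:5|rd=3:3|imm=50:8 = 0x9332; big→ 93 32

9332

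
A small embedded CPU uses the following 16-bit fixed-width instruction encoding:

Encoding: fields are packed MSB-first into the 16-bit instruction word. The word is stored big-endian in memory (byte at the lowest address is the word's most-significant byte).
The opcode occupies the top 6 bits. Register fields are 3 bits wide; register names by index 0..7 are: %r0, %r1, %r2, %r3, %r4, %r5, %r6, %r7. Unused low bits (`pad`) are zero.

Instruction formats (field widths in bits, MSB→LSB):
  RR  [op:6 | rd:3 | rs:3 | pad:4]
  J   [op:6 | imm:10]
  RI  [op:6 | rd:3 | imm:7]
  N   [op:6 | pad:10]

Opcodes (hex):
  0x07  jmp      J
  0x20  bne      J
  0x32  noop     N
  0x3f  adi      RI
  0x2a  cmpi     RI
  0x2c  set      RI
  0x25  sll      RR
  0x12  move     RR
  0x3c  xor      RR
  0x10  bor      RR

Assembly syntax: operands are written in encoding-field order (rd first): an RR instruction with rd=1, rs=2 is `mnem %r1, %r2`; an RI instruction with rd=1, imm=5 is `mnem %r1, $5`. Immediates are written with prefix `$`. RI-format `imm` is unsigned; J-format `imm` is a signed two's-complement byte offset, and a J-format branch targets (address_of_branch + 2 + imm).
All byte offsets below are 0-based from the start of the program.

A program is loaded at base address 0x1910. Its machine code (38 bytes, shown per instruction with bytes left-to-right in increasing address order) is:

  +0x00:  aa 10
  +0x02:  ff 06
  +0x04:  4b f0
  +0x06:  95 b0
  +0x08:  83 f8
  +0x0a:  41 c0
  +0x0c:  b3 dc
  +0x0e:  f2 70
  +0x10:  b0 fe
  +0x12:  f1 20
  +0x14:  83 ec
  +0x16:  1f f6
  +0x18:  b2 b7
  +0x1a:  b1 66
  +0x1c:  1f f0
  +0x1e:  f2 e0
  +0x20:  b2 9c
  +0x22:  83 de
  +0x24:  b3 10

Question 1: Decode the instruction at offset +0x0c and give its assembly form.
[0c] b3 dc → 0xb3dc
  opcode bits[15:10]=0x2c: set/RI
  rd: (w>>7)&0x7=0x7 → %r7
  imm: (w>>0)&0x7f=0x5c → $92

set %r7, $92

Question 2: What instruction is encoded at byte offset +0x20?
+0x20: b2 9c ⇒ word 0xb29c (big)
  opcode bits[15:10]=0x2c: set/RI
  [9:7] rd=5 = %r5
  [6:0] imm=28 = $28

set %r5, $28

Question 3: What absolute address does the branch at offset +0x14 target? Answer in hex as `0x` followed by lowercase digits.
0x1912

[14] 83 ec → 0x83ec
  opcode bits[15:10]=0x20: bne/J
  [9:0] imm=1004 (s10→-20) = $-20
  target = base 0x1910 + off 0x14 + 2 + imm -20 = 0x1912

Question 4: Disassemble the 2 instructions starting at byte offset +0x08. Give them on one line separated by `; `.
bne $-8; bor %r3, %r4

@+08  big-endian(83 f8) = 0x83f8
  op=0x83f8>>10=0x20 ⇒ bne (J)
  imm: (w>>0)&0x3ff=0x3f8 (s10→-8) → $-8
@+0a  big-endian(41 c0) = 0x41c0
  op=0x41c0>>10=0x10 ⇒ bor (RR)
  rd: (w>>7)&0x7=0x3 → %r3
  rs: (w>>4)&0x7=0x4 → %r4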